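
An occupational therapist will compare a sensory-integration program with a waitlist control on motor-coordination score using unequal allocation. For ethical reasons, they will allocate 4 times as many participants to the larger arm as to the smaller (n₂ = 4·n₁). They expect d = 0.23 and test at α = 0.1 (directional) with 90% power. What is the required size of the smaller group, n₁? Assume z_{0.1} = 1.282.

n₁ = 156

With allocation ratio k = n₂/n₁ = 4, Var(x̄₁−x̄₂) = σ²(1/n₁ + 1/(k·n₁)) = σ²·(k+1)/(k·n₁).
So n₁ = (1 + 1/k)·((z_{α} + z_β)/d)² = 1.250 × (2.564/0.23)².
n₁ = 1.250 × 124.27 = 155.3.
Round up: n₁ = 156, giving n₂ = 4 × 156 = 624.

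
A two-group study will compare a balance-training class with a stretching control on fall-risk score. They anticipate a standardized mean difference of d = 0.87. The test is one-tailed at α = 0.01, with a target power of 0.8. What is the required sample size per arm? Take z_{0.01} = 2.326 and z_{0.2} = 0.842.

n = 27 per group

For two independent groups with equal n: n = 2·((z_{α} + z_β) / d)².
z_{α} + z_β = 2.326 + 0.842 = 3.168.
n = 2 × (3.168 / 0.87)² = 2 × 3.641² = 2 × 13.26 = 26.5.
Round up to the next whole participant.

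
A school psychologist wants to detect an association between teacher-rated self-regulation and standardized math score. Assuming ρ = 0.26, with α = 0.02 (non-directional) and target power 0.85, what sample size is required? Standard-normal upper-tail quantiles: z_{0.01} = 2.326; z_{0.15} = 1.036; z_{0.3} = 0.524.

n = 163

Fisher's z: C = ½·ln((1+r)/(1−r)) = ½·ln(1.7027) = 0.2661.
n = ((z_{α/2} + z_β)/C)² + 3.
(2.326 + 1.036) / 0.2661 = 3.362 / 0.2661 = 12.634.
n = 12.634² + 3 = 159.63 + 3 = 162.6.
Round up.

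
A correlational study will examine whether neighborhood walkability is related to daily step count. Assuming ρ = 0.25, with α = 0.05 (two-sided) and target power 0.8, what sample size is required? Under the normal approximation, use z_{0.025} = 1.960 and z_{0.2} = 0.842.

n = 124

Fisher's z: C = ½·ln((1+r)/(1−r)) = ½·ln(1.6667) = 0.2554.
n = ((z_{α/2} + z_β)/C)² + 3.
(1.960 + 0.842) / 0.2554 = 2.802 / 0.2554 = 10.971.
n = 10.971² + 3 = 120.36 + 3 = 123.4.
Round up.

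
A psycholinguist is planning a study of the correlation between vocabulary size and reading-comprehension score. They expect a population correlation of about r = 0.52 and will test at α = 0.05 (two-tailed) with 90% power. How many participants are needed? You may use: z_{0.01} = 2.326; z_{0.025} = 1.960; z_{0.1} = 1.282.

n = 35

Fisher's z: C = ½·ln((1+r)/(1−r)) = ½·ln(3.1667) = 0.5763.
n = ((z_{α/2} + z_β)/C)² + 3.
(1.960 + 1.282) / 0.5763 = 3.242 / 0.5763 = 5.626.
n = 5.626² + 3 = 31.65 + 3 = 34.6.
Round up.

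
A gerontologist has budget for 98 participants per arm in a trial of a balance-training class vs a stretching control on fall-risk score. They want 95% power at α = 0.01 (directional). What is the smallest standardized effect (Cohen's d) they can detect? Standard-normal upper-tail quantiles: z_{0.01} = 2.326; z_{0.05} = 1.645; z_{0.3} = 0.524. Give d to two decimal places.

d_min ≈ 0.57

For two independent groups of n = 98 each: d_min = (z_{α} + z_β)·√(2/n).
z-sum = 2.326 + 1.645 = 3.971.
d_min = 3.971 × √(2/98) = 3.971 × 0.1429 = 0.567.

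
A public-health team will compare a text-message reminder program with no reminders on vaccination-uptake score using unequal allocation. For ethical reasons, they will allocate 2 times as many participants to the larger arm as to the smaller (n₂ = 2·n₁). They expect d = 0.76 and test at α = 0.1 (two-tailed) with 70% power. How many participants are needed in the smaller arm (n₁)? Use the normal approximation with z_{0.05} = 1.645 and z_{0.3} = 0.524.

n₁ = 13

With allocation ratio k = n₂/n₁ = 2, Var(x̄₁−x̄₂) = σ²(1/n₁ + 1/(k·n₁)) = σ²·(k+1)/(k·n₁).
So n₁ = (1 + 1/k)·((z_{α/2} + z_β)/d)² = 1.500 × (2.169/0.76)².
n₁ = 1.500 × 8.15 = 12.2.
Round up: n₁ = 13, giving n₂ = 2 × 13 = 26.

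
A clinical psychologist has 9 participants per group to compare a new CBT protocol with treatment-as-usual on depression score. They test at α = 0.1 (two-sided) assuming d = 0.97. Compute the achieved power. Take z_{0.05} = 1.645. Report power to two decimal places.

power ≈ 0.66

For two equal groups, power = Φ(d·√(n/2) − z_{α/2}).
d·√(n/2) = 0.97 × √(9/2) = 0.97 × 2.121 = 2.058.
z_β = 2.058 − 1.645 = 0.413.
Power = Φ(0.413) = 0.660.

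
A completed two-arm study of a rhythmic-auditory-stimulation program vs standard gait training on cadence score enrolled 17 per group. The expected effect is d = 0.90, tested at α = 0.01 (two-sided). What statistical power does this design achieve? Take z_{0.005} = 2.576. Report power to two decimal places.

For two equal groups, power = Φ(d·√(n/2) − z_{α/2}).
d·√(n/2) = 0.90 × √(17/2) = 0.90 × 2.915 = 2.624.
z_β = 2.624 − 2.576 = 0.048.
Power = Φ(0.048) = 0.519.

power ≈ 0.52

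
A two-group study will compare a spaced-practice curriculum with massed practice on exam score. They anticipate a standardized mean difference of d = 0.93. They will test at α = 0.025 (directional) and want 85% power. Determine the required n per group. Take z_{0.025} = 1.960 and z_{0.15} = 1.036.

n = 21 per group

For two independent groups with equal n: n = 2·((z_{α} + z_β) / d)².
z_{α} + z_β = 1.960 + 1.036 = 2.996.
n = 2 × (2.996 / 0.93)² = 2 × 3.222² = 2 × 10.38 = 20.8.
Round up to the next whole participant.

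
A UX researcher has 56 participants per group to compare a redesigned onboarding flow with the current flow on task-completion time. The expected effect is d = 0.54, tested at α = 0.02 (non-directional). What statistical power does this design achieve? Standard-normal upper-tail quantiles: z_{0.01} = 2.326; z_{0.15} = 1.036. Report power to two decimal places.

For two equal groups, power = Φ(d·√(n/2) − z_{α/2}).
d·√(n/2) = 0.54 × √(56/2) = 0.54 × 5.292 = 2.857.
z_β = 2.857 − 2.326 = 0.531.
Power = Φ(0.531) = 0.702.

power ≈ 0.70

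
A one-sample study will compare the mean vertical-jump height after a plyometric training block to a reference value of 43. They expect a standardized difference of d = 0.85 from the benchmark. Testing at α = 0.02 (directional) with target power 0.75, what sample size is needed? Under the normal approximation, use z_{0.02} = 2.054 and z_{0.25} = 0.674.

For a one-sample test: n = ((z_{α} + z_β) / d)².
z_{α} + z_β = 2.054 + 0.674 = 2.728.
n = (2.728 / 0.85)² = 3.209² = 10.30.
Round up.

n = 11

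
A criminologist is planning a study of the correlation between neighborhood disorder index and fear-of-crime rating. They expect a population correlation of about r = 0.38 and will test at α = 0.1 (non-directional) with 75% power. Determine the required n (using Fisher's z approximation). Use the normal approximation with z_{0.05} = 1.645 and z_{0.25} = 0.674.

Fisher's z: C = ½·ln((1+r)/(1−r)) = ½·ln(2.2258) = 0.4001.
n = ((z_{α/2} + z_β)/C)² + 3.
(1.645 + 0.674) / 0.4001 = 2.319 / 0.4001 = 5.796.
n = 5.796² + 3 = 33.59 + 3 = 36.6.
Round up.

n = 37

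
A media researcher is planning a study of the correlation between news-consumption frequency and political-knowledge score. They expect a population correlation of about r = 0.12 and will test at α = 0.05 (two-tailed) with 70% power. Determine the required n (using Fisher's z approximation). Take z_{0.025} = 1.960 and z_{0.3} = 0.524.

n = 428

Fisher's z: C = ½·ln((1+r)/(1−r)) = ½·ln(1.2727) = 0.1206.
n = ((z_{α/2} + z_β)/C)² + 3.
(1.960 + 0.524) / 0.1206 = 2.484 / 0.1206 = 20.597.
n = 20.597² + 3 = 424.24 + 3 = 427.2.
Round up.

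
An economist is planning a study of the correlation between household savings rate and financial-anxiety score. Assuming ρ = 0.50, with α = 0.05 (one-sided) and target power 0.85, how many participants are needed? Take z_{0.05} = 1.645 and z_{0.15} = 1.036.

Fisher's z: C = ½·ln((1+r)/(1−r)) = ½·ln(3.0000) = 0.5493.
n = ((z_{α} + z_β)/C)² + 3.
(1.645 + 1.036) / 0.5493 = 2.681 / 0.5493 = 4.881.
n = 4.881² + 3 = 23.82 + 3 = 26.8.
Round up.

n = 27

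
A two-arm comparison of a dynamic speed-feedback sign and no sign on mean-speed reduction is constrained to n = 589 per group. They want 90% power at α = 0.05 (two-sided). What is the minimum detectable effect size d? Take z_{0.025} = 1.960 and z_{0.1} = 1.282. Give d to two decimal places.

For two independent groups of n = 589 each: d_min = (z_{α/2} + z_β)·√(2/n).
z-sum = 1.960 + 1.282 = 3.242.
d_min = 3.242 × √(2/589) = 3.242 × 0.0583 = 0.189.

d_min ≈ 0.19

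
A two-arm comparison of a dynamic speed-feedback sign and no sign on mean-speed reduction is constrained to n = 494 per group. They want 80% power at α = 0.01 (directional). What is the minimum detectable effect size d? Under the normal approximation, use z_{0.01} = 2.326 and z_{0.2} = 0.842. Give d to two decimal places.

d_min ≈ 0.20

For two independent groups of n = 494 each: d_min = (z_{α} + z_β)·√(2/n).
z-sum = 2.326 + 0.842 = 3.168.
d_min = 3.168 × √(2/494) = 3.168 × 0.0636 = 0.202.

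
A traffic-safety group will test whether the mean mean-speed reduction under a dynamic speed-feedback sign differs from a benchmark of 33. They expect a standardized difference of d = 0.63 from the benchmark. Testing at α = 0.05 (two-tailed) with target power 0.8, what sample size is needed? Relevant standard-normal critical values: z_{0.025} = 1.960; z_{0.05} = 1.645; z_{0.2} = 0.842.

n = 20

For a one-sample test: n = ((z_{α/2} + z_β) / d)².
z_{α/2} + z_β = 1.960 + 0.842 = 2.802.
n = (2.802 / 0.63)² = 4.448² = 19.78.
Round up.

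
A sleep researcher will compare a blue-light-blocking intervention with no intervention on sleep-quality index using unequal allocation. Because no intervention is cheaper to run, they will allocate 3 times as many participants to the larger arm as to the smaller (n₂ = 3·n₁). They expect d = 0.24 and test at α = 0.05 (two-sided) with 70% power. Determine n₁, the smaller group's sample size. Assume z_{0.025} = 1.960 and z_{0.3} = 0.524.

With allocation ratio k = n₂/n₁ = 3, Var(x̄₁−x̄₂) = σ²(1/n₁ + 1/(k·n₁)) = σ²·(k+1)/(k·n₁).
So n₁ = (1 + 1/k)·((z_{α/2} + z_β)/d)² = 1.333 × (2.484/0.24)².
n₁ = 1.333 × 107.12 = 142.8.
Round up: n₁ = 143, giving n₂ = 3 × 143 = 429.

n₁ = 143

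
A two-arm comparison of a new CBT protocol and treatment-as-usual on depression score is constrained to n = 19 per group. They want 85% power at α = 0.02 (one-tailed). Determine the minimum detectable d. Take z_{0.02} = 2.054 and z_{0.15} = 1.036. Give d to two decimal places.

d_min ≈ 1.00

For two independent groups of n = 19 each: d_min = (z_{α} + z_β)·√(2/n).
z-sum = 2.054 + 1.036 = 3.090.
d_min = 3.090 × √(2/19) = 3.090 × 0.3244 = 1.003.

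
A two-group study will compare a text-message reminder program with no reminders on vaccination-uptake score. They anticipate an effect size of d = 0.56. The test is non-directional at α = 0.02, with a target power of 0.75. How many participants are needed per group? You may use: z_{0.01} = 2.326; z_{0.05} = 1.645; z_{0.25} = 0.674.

n = 58 per group

For two independent groups with equal n: n = 2·((z_{α/2} + z_β) / d)².
z_{α/2} + z_β = 2.326 + 0.674 = 3.000.
n = 2 × (3.000 / 0.56)² = 2 × 5.357² = 2 × 28.70 = 57.4.
Round up to the next whole participant.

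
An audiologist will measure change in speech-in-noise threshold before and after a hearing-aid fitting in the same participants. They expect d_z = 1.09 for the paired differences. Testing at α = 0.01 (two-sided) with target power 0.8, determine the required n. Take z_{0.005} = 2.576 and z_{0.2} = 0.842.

n = 10 pairs

For a paired (one-sample on differences) test: n = ((z_{α/2} + z_β) / d)².
z_{α/2} + z_β = 2.576 + 0.842 = 3.418.
n = (3.418 / 1.09)² = 3.136² = 9.83.
Round up.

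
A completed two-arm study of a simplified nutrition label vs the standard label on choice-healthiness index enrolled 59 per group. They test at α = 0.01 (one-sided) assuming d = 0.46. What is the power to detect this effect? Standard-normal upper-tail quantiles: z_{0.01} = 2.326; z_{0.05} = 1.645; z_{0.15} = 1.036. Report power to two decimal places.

power ≈ 0.57

For two equal groups, power = Φ(d·√(n/2) − z_{α}).
d·√(n/2) = 0.46 × √(59/2) = 0.46 × 5.431 = 2.498.
z_β = 2.498 − 2.326 = 0.172.
Power = Φ(0.172) = 0.568.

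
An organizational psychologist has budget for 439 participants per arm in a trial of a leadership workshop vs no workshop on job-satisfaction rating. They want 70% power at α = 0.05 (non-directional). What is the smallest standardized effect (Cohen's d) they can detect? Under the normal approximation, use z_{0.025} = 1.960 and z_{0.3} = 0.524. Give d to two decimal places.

For two independent groups of n = 439 each: d_min = (z_{α/2} + z_β)·√(2/n).
z-sum = 1.960 + 0.524 = 2.484.
d_min = 2.484 × √(2/439) = 2.484 × 0.0675 = 0.168.

d_min ≈ 0.17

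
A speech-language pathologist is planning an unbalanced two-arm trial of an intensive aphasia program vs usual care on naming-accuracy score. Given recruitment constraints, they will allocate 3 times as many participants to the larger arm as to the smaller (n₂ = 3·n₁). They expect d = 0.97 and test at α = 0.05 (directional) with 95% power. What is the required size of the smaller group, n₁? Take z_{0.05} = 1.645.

With allocation ratio k = n₂/n₁ = 3, Var(x̄₁−x̄₂) = σ²(1/n₁ + 1/(k·n₁)) = σ²·(k+1)/(k·n₁).
So n₁ = (1 + 1/k)·((z_{α} + z_β)/d)² = 1.333 × (3.290/0.97)².
n₁ = 1.333 × 11.50 = 15.3.
Round up: n₁ = 16, giving n₂ = 3 × 16 = 48.

n₁ = 16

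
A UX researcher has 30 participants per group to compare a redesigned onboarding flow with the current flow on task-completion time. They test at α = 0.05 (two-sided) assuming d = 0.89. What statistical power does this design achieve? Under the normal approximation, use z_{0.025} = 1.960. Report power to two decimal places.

power ≈ 0.93

For two equal groups, power = Φ(d·√(n/2) − z_{α/2}).
d·√(n/2) = 0.89 × √(30/2) = 0.89 × 3.873 = 3.447.
z_β = 3.447 − 1.960 = 1.487.
Power = Φ(1.487) = 0.931.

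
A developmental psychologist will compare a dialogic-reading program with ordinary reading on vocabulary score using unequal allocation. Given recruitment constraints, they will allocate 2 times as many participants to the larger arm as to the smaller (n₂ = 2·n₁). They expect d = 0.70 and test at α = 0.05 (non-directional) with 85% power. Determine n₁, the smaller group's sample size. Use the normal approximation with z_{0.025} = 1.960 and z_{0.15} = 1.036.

With allocation ratio k = n₂/n₁ = 2, Var(x̄₁−x̄₂) = σ²(1/n₁ + 1/(k·n₁)) = σ²·(k+1)/(k·n₁).
So n₁ = (1 + 1/k)·((z_{α/2} + z_β)/d)² = 1.500 × (2.996/0.70)².
n₁ = 1.500 × 18.32 = 27.5.
Round up: n₁ = 28, giving n₂ = 2 × 28 = 56.

n₁ = 28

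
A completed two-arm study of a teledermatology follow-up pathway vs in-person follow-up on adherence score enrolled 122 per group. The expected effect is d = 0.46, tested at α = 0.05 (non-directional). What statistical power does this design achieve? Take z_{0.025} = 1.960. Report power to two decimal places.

power ≈ 0.95

For two equal groups, power = Φ(d·√(n/2) − z_{α/2}).
d·√(n/2) = 0.46 × √(122/2) = 0.46 × 7.810 = 3.593.
z_β = 3.593 − 1.960 = 1.633.
Power = Φ(1.633) = 0.949.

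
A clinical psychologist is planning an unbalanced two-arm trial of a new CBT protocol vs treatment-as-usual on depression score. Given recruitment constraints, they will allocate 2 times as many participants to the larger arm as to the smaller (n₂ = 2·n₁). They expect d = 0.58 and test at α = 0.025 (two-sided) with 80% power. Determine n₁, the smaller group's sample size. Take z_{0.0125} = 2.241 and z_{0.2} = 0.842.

With allocation ratio k = n₂/n₁ = 2, Var(x̄₁−x̄₂) = σ²(1/n₁ + 1/(k·n₁)) = σ²·(k+1)/(k·n₁).
So n₁ = (1 + 1/k)·((z_{α/2} + z_β)/d)² = 1.500 × (3.083/0.58)².
n₁ = 1.500 × 28.25 = 42.4.
Round up: n₁ = 43, giving n₂ = 2 × 43 = 86.

n₁ = 43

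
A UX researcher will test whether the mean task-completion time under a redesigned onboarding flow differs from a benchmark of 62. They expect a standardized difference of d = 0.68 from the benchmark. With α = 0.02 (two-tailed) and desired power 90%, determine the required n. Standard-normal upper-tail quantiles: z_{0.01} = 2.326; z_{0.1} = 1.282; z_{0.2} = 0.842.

n = 29

For a one-sample test: n = ((z_{α/2} + z_β) / d)².
z_{α/2} + z_β = 2.326 + 1.282 = 3.608.
n = (3.608 / 0.68)² = 5.306² = 28.15.
Round up.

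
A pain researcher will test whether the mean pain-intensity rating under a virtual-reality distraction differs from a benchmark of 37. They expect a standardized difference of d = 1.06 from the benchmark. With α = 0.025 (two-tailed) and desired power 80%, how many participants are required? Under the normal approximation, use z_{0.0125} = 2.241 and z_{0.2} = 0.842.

n = 9

For a one-sample test: n = ((z_{α/2} + z_β) / d)².
z_{α/2} + z_β = 2.241 + 0.842 = 3.083.
n = (3.083 / 1.06)² = 2.908² = 8.46.
Round up.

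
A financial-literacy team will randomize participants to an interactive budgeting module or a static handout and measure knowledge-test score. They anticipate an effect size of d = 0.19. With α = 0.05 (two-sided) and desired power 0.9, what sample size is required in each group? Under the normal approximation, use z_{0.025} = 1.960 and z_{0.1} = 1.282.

For two independent groups with equal n: n = 2·((z_{α/2} + z_β) / d)².
z_{α/2} + z_β = 1.960 + 1.282 = 3.242.
n = 2 × (3.242 / 0.19)² = 2 × 17.063² = 2 × 291.15 = 582.3.
Round up to the next whole participant.

n = 583 per group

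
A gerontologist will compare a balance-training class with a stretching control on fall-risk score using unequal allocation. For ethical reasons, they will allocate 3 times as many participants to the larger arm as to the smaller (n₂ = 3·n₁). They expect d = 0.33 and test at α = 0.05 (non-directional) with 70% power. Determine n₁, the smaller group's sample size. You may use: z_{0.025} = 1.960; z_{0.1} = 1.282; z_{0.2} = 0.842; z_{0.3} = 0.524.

With allocation ratio k = n₂/n₁ = 3, Var(x̄₁−x̄₂) = σ²(1/n₁ + 1/(k·n₁)) = σ²·(k+1)/(k·n₁).
So n₁ = (1 + 1/k)·((z_{α/2} + z_β)/d)² = 1.333 × (2.484/0.33)².
n₁ = 1.333 × 56.66 = 75.5.
Round up: n₁ = 76, giving n₂ = 3 × 76 = 228.

n₁ = 76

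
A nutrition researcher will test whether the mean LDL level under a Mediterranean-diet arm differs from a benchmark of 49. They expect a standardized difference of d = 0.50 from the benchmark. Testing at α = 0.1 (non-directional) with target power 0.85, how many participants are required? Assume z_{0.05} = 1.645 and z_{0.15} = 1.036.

For a one-sample test: n = ((z_{α/2} + z_β) / d)².
z_{α/2} + z_β = 1.645 + 1.036 = 2.681.
n = (2.681 / 0.50)² = 5.362² = 28.75.
Round up.

n = 29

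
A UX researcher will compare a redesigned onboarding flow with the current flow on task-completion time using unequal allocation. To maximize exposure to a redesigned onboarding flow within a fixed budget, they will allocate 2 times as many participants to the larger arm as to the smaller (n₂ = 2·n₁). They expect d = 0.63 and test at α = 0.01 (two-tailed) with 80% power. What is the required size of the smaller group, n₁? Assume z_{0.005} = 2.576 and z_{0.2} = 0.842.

With allocation ratio k = n₂/n₁ = 2, Var(x̄₁−x̄₂) = σ²(1/n₁ + 1/(k·n₁)) = σ²·(k+1)/(k·n₁).
So n₁ = (1 + 1/k)·((z_{α/2} + z_β)/d)² = 1.500 × (3.418/0.63)².
n₁ = 1.500 × 29.43 = 44.2.
Round up: n₁ = 45, giving n₂ = 2 × 45 = 90.

n₁ = 45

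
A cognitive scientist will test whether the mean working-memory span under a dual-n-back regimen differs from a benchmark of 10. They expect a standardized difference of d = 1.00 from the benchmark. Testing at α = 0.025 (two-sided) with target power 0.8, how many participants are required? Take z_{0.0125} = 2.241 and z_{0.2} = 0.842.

n = 10

For a one-sample test: n = ((z_{α/2} + z_β) / d)².
z_{α/2} + z_β = 2.241 + 0.842 = 3.083.
n = (3.083 / 1.00)² = 3.083² = 9.50.
Round up.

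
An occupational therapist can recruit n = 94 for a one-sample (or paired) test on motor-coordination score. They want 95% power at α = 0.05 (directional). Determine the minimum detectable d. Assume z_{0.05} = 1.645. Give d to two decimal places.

For a single sample (or paired design) of n = 94: d_min = (z_{α} + z_β)/√n.
z-sum = 1.645 + 1.645 = 3.290.
d_min = 3.290 / √94 = 3.290 / 9.695 = 0.339.

d_min ≈ 0.34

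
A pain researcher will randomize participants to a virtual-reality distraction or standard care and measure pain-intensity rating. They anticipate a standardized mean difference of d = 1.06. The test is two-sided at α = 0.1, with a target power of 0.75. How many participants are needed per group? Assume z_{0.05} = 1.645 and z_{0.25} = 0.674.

n = 10 per group

For two independent groups with equal n: n = 2·((z_{α/2} + z_β) / d)².
z_{α/2} + z_β = 1.645 + 0.674 = 2.319.
n = 2 × (2.319 / 1.06)² = 2 × 2.188² = 2 × 4.79 = 9.6.
Round up to the next whole participant.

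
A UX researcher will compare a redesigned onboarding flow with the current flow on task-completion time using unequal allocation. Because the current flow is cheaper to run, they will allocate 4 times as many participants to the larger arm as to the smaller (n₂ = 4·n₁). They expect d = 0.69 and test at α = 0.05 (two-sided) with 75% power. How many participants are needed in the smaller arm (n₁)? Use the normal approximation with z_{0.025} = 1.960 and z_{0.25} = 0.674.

With allocation ratio k = n₂/n₁ = 4, Var(x̄₁−x̄₂) = σ²(1/n₁ + 1/(k·n₁)) = σ²·(k+1)/(k·n₁).
So n₁ = (1 + 1/k)·((z_{α/2} + z_β)/d)² = 1.250 × (2.634/0.69)².
n₁ = 1.250 × 14.57 = 18.2.
Round up: n₁ = 19, giving n₂ = 4 × 19 = 76.

n₁ = 19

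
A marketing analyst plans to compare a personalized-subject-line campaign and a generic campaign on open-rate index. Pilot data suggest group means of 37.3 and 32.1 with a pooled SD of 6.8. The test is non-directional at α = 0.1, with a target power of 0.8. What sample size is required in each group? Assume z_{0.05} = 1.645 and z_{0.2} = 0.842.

Cohen's d = |M₁ − M₂| / SD_pooled = |37.3 − 32.1| / 6.8 = 5.2 / 6.8 = 0.765.
For two independent groups with equal n: n = 2·((z_{α/2} + z_β) / d)².
z_{α/2} + z_β = 1.645 + 0.842 = 2.487.
n = 2 × (2.487 / 0.765)² = 2 × 3.251² = 2 × 10.57 = 21.1.
Round up to the next whole participant.

n = 22 per group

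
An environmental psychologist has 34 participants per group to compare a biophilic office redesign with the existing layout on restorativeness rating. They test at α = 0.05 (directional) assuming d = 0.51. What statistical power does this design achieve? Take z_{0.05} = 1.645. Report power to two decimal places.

power ≈ 0.68

For two equal groups, power = Φ(d·√(n/2) − z_{α}).
d·√(n/2) = 0.51 × √(34/2) = 0.51 × 4.123 = 2.103.
z_β = 2.103 − 1.645 = 0.458.
Power = Φ(0.458) = 0.676.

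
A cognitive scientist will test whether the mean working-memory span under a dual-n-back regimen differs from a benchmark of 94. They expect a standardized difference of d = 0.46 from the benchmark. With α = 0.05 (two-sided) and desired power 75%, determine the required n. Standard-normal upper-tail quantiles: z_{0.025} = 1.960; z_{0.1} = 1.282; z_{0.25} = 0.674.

For a one-sample test: n = ((z_{α/2} + z_β) / d)².
z_{α/2} + z_β = 1.960 + 0.674 = 2.634.
n = (2.634 / 0.46)² = 5.726² = 32.79.
Round up.

n = 33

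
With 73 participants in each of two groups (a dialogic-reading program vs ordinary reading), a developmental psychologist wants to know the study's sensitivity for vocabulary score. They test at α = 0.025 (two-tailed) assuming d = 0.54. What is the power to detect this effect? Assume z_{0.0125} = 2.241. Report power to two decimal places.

For two equal groups, power = Φ(d·√(n/2) − z_{α/2}).
d·√(n/2) = 0.54 × √(73/2) = 0.54 × 6.042 = 3.262.
z_β = 3.262 − 2.241 = 1.021.
Power = Φ(1.021) = 0.846.

power ≈ 0.85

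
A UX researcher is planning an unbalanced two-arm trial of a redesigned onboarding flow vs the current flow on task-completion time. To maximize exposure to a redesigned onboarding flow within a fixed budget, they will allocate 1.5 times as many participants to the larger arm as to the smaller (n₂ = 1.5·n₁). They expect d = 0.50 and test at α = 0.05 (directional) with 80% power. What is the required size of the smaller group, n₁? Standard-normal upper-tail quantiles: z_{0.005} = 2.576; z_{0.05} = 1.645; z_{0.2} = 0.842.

With allocation ratio k = n₂/n₁ = 1.5, Var(x̄₁−x̄₂) = σ²(1/n₁ + 1/(k·n₁)) = σ²·(k+1)/(k·n₁).
So n₁ = (1 + 1/k)·((z_{α} + z_β)/d)² = 1.667 × (2.487/0.50)².
n₁ = 1.667 × 24.74 = 41.2.
Round up: n₁ = 42, giving n₂ = 1.5 × 42 = 63.

n₁ = 42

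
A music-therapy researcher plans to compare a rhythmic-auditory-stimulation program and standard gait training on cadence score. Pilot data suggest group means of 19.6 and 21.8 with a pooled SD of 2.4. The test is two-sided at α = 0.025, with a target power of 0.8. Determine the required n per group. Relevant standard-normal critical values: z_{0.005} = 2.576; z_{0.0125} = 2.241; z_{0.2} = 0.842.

Cohen's d = |M₁ − M₂| / SD_pooled = |19.6 − 21.8| / 2.4 = 2.2 / 2.4 = 0.917.
For two independent groups with equal n: n = 2·((z_{α/2} + z_β) / d)².
z_{α/2} + z_β = 2.241 + 0.842 = 3.083.
n = 2 × (3.083 / 0.917)² = 2 × 3.362² = 2 × 11.30 = 22.6.
Round up to the next whole participant.

n = 23 per group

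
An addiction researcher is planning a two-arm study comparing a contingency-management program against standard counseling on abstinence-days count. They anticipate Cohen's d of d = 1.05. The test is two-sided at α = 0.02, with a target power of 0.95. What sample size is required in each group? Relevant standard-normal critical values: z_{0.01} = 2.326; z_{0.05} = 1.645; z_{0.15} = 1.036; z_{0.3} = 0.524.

n = 29 per group

For two independent groups with equal n: n = 2·((z_{α/2} + z_β) / d)².
z_{α/2} + z_β = 2.326 + 1.645 = 3.971.
n = 2 × (3.971 / 1.05)² = 2 × 3.782² = 2 × 14.30 = 28.6.
Round up to the next whole participant.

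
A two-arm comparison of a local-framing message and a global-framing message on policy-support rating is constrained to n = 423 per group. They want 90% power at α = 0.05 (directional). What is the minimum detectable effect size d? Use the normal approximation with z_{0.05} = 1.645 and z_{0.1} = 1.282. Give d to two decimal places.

d_min ≈ 0.20

For two independent groups of n = 423 each: d_min = (z_{α} + z_β)·√(2/n).
z-sum = 1.645 + 1.282 = 2.927.
d_min = 2.927 × √(2/423) = 2.927 × 0.0688 = 0.201.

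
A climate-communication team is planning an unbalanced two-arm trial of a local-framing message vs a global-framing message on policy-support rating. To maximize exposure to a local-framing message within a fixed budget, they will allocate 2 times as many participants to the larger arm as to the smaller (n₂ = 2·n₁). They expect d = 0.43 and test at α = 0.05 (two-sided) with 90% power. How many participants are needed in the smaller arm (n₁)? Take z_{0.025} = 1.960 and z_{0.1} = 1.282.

With allocation ratio k = n₂/n₁ = 2, Var(x̄₁−x̄₂) = σ²(1/n₁ + 1/(k·n₁)) = σ²·(k+1)/(k·n₁).
So n₁ = (1 + 1/k)·((z_{α/2} + z_β)/d)² = 1.500 × (3.242/0.43)².
n₁ = 1.500 × 56.84 = 85.3.
Round up: n₁ = 86, giving n₂ = 2 × 86 = 172.

n₁ = 86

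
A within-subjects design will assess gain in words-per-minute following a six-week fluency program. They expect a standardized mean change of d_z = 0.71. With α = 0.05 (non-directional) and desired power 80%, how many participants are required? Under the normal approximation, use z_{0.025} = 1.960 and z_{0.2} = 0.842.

For a paired (one-sample on differences) test: n = ((z_{α/2} + z_β) / d)².
z_{α/2} + z_β = 1.960 + 0.842 = 2.802.
n = (2.802 / 0.71)² = 3.946² = 15.57.
Round up.

n = 16 pairs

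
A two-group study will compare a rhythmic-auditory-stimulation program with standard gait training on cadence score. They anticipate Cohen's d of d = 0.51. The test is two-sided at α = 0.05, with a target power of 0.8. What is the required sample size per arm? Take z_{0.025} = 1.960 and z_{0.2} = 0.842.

For two independent groups with equal n: n = 2·((z_{α/2} + z_β) / d)².
z_{α/2} + z_β = 1.960 + 0.842 = 2.802.
n = 2 × (2.802 / 0.51)² = 2 × 5.494² = 2 × 30.19 = 60.4.
Round up to the next whole participant.

n = 61 per group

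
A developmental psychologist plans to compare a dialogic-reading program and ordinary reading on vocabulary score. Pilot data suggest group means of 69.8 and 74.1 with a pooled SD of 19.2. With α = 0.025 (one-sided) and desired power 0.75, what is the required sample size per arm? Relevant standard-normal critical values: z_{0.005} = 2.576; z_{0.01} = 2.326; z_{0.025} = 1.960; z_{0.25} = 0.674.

n = 277 per group

Cohen's d = |M₁ − M₂| / SD_pooled = |69.8 − 74.1| / 19.2 = 4.3 / 19.2 = 0.224.
For two independent groups with equal n: n = 2·((z_{α} + z_β) / d)².
z_{α} + z_β = 1.960 + 0.674 = 2.634.
n = 2 × (2.634 / 0.224)² = 2 × 11.759² = 2 × 138.27 = 276.5.
Round up to the next whole participant.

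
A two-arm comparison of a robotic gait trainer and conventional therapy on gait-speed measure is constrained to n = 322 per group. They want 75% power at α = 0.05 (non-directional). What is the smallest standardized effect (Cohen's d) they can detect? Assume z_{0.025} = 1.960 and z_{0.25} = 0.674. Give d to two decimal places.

For two independent groups of n = 322 each: d_min = (z_{α/2} + z_β)·√(2/n).
z-sum = 1.960 + 0.674 = 2.634.
d_min = 2.634 × √(2/322) = 2.634 × 0.0788 = 0.208.

d_min ≈ 0.21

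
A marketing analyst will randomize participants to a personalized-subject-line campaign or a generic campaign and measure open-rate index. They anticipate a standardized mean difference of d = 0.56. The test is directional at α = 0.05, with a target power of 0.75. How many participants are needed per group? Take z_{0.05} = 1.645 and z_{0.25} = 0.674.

n = 35 per group

For two independent groups with equal n: n = 2·((z_{α} + z_β) / d)².
z_{α} + z_β = 1.645 + 0.674 = 2.319.
n = 2 × (2.319 / 0.56)² = 2 × 4.141² = 2 × 17.15 = 34.3.
Round up to the next whole participant.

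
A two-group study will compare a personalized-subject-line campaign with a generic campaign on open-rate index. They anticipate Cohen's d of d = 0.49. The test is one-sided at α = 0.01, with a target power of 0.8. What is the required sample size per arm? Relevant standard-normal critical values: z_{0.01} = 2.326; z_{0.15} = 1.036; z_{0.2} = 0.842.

For two independent groups with equal n: n = 2·((z_{α} + z_β) / d)².
z_{α} + z_β = 2.326 + 0.842 = 3.168.
n = 2 × (3.168 / 0.49)² = 2 × 6.465² = 2 × 41.80 = 83.6.
Round up to the next whole participant.

n = 84 per group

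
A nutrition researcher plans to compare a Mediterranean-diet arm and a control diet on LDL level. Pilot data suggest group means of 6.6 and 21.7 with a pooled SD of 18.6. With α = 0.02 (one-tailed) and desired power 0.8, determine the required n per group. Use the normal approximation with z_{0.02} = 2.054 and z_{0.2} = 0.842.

Cohen's d = |M₁ − M₂| / SD_pooled = |6.6 − 21.7| / 18.6 = 15.1 / 18.6 = 0.812.
For two independent groups with equal n: n = 2·((z_{α} + z_β) / d)².
z_{α} + z_β = 2.054 + 0.842 = 2.896.
n = 2 × (2.896 / 0.812)² = 2 × 3.567² = 2 × 12.72 = 25.4.
Round up to the next whole participant.

n = 26 per group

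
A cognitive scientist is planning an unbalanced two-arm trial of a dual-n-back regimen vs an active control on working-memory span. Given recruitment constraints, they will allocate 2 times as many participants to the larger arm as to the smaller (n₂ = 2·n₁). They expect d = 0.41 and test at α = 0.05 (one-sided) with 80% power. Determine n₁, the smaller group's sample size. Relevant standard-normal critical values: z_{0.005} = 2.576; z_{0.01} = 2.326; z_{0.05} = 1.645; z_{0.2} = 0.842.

n₁ = 56

With allocation ratio k = n₂/n₁ = 2, Var(x̄₁−x̄₂) = σ²(1/n₁ + 1/(k·n₁)) = σ²·(k+1)/(k·n₁).
So n₁ = (1 + 1/k)·((z_{α} + z_β)/d)² = 1.500 × (2.487/0.41)².
n₁ = 1.500 × 36.79 = 55.2.
Round up: n₁ = 56, giving n₂ = 2 × 56 = 112.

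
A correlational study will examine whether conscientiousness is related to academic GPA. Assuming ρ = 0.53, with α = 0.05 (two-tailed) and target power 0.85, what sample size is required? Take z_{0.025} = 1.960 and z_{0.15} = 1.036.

Fisher's z: C = ½·ln((1+r)/(1−r)) = ½·ln(3.2553) = 0.5901.
n = ((z_{α/2} + z_β)/C)² + 3.
(1.960 + 1.036) / 0.5901 = 2.996 / 0.5901 = 5.077.
n = 5.077² + 3 = 25.78 + 3 = 28.8.
Round up.

n = 29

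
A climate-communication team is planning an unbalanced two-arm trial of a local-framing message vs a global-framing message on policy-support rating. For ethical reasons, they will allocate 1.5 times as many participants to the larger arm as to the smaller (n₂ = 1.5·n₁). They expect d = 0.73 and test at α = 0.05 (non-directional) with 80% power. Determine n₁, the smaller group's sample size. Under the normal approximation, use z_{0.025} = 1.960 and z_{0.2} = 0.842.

With allocation ratio k = n₂/n₁ = 1.5, Var(x̄₁−x̄₂) = σ²(1/n₁ + 1/(k·n₁)) = σ²·(k+1)/(k·n₁).
So n₁ = (1 + 1/k)·((z_{α/2} + z_β)/d)² = 1.667 × (2.802/0.73)².
n₁ = 1.667 × 14.73 = 24.6.
Round up: n₁ = 25, giving n₂ = ⌈1.5 × 25⌉ = ⌈37.5⌉ = 38.

n₁ = 25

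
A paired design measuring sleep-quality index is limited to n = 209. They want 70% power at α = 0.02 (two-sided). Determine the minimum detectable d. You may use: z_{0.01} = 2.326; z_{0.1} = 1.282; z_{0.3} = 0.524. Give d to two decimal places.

For a single sample (or paired design) of n = 209: d_min = (z_{α/2} + z_β)/√n.
z-sum = 2.326 + 0.524 = 2.850.
d_min = 2.850 / √209 = 2.850 / 14.457 = 0.197.

d_min ≈ 0.20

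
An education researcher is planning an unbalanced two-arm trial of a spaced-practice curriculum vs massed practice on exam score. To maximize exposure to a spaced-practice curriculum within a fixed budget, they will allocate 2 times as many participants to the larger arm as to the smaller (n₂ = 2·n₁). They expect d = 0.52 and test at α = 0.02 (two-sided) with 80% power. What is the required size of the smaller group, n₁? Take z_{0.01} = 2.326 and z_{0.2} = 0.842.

n₁ = 56

With allocation ratio k = n₂/n₁ = 2, Var(x̄₁−x̄₂) = σ²(1/n₁ + 1/(k·n₁)) = σ²·(k+1)/(k·n₁).
So n₁ = (1 + 1/k)·((z_{α/2} + z_β)/d)² = 1.500 × (3.168/0.52)².
n₁ = 1.500 × 37.12 = 55.7.
Round up: n₁ = 56, giving n₂ = 2 × 56 = 112.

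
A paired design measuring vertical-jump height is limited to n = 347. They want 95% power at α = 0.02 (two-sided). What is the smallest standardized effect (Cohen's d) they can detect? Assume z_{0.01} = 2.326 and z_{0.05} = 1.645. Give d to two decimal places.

d_min ≈ 0.21

For a single sample (or paired design) of n = 347: d_min = (z_{α/2} + z_β)/√n.
z-sum = 2.326 + 1.645 = 3.971.
d_min = 3.971 / √347 = 3.971 / 18.628 = 0.213.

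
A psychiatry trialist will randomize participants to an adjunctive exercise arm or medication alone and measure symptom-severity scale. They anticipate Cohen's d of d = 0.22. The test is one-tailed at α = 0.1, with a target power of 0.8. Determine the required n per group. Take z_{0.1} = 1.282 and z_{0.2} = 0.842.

For two independent groups with equal n: n = 2·((z_{α} + z_β) / d)².
z_{α} + z_β = 1.282 + 0.842 = 2.124.
n = 2 × (2.124 / 0.22)² = 2 × 9.655² = 2 × 93.21 = 186.4.
Round up to the next whole participant.

n = 187 per group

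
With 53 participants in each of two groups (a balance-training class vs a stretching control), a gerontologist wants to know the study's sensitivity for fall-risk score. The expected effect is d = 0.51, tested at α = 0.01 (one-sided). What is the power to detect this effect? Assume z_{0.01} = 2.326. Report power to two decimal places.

For two equal groups, power = Φ(d·√(n/2) − z_{α}).
d·√(n/2) = 0.51 × √(53/2) = 0.51 × 5.148 = 2.625.
z_β = 2.625 − 2.326 = 0.299.
Power = Φ(0.299) = 0.618.

power ≈ 0.62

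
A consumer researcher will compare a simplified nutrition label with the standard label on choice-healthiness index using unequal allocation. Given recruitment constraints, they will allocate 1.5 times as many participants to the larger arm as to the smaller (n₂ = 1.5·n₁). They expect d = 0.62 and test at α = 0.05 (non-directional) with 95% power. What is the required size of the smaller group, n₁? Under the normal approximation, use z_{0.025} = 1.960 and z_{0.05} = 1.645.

With allocation ratio k = n₂/n₁ = 1.5, Var(x̄₁−x̄₂) = σ²(1/n₁ + 1/(k·n₁)) = σ²·(k+1)/(k·n₁).
So n₁ = (1 + 1/k)·((z_{α/2} + z_β)/d)² = 1.667 × (3.605/0.62)².
n₁ = 1.667 × 33.81 = 56.3.
Round up: n₁ = 57, giving n₂ = ⌈1.5 × 57⌉ = ⌈85.5⌉ = 86.

n₁ = 57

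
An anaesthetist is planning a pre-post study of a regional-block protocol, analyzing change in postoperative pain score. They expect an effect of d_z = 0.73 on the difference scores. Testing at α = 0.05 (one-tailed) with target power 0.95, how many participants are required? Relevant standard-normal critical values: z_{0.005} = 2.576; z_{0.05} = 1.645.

n = 21 pairs

For a paired (one-sample on differences) test: n = ((z_{α} + z_β) / d)².
z_{α} + z_β = 1.645 + 1.645 = 3.290.
n = (3.290 / 0.73)² = 4.507² = 20.31.
Round up.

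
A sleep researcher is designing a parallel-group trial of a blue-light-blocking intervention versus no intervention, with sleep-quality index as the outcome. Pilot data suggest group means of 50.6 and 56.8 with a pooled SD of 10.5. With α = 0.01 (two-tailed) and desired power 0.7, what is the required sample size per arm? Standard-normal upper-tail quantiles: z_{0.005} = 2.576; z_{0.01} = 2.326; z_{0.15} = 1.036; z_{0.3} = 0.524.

Cohen's d = |M₁ − M₂| / SD_pooled = |50.6 − 56.8| / 10.5 = 6.2 / 10.5 = 0.590.
For two independent groups with equal n: n = 2·((z_{α/2} + z_β) / d)².
z_{α/2} + z_β = 2.576 + 0.524 = 3.100.
n = 2 × (3.100 / 0.590)² = 2 × 5.254² = 2 × 27.61 = 55.2.
Round up to the next whole participant.

n = 56 per group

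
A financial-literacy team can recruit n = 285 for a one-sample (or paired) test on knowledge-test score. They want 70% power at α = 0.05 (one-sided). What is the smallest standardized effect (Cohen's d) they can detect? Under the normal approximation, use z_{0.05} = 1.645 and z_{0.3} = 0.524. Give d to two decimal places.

d_min ≈ 0.13

For a single sample (or paired design) of n = 285: d_min = (z_{α} + z_β)/√n.
z-sum = 1.645 + 0.524 = 2.169.
d_min = 2.169 / √285 = 2.169 / 16.882 = 0.128.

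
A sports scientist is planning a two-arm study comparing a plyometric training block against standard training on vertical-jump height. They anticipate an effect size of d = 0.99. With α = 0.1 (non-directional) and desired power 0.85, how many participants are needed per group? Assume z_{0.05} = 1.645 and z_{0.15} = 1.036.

n = 15 per group

For two independent groups with equal n: n = 2·((z_{α/2} + z_β) / d)².
z_{α/2} + z_β = 1.645 + 1.036 = 2.681.
n = 2 × (2.681 / 0.99)² = 2 × 2.708² = 2 × 7.33 = 14.7.
Round up to the next whole participant.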